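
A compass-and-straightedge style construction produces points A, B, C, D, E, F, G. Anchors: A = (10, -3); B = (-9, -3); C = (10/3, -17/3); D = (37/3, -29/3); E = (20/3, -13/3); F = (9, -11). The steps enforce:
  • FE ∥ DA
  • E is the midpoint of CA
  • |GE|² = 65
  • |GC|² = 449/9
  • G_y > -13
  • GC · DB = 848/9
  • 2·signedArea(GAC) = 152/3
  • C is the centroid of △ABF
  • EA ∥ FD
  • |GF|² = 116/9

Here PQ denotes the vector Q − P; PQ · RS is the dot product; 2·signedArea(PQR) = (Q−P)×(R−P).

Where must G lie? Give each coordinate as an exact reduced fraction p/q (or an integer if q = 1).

G = (17/3, -37/3)

1. G_x = 17/3  [2·signedArea(GAC) = 152/3 ∩ GC · DB = 848/9]
2. G_y = -37/3  [2·signedArea(GAC) = 152/3 ∩ GC · DB = 848/9]
   → G = (17/3, -37/3)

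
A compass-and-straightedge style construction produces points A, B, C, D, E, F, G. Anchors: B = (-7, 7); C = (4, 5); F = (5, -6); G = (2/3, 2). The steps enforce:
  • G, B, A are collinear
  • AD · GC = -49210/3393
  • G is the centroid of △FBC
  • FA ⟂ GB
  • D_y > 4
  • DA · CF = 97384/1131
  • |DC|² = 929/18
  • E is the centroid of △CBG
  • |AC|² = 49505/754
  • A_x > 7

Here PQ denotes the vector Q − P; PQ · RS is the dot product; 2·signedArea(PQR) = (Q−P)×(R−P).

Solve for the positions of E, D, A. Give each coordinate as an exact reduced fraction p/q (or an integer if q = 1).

1. E_x = -7/9  [E is the centroid of △CBG]
2. E_y = 14/3  [E is the centroid of △CBG]
   → E = (-7/9, 14/3)
3. A_x = 5555/754  [G, B, A are collinear ∩ FA ⟂ GB]
4. A_y = -1787/754  [G, B, A are collinear ∩ FA ⟂ GB]
   → A = (5555/754, -1787/754)
5. D_x = -19/6  [DA · CF = 97384/1131 ∩ AD · GC = -49210/3393]
6. D_y = 9/2  [DA · CF = 97384/1131 ∩ AD · GC = -49210/3393]
   → D = (-19/6, 9/2)

A = (5555/754, -1787/754)
D = (-19/6, 9/2)
E = (-7/9, 14/3)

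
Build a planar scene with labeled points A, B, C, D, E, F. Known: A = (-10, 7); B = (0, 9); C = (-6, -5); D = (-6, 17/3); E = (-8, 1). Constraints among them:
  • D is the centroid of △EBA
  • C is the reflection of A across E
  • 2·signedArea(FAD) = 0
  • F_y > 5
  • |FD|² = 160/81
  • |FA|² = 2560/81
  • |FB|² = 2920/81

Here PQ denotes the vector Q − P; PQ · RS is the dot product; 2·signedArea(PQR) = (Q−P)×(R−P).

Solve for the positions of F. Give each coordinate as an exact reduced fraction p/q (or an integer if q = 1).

1. F_x = -14/3  [line 4/3·x + 4·y + -44/3 = 0 ∩ |FB|² = 2920/81]
2. F_y = 47/9  [line 4/3·x + 4·y + -44/3 = 0 ∩ |FB|² = 2920/81]
   → F = (-14/3, 47/9)

F = (-14/3, 47/9)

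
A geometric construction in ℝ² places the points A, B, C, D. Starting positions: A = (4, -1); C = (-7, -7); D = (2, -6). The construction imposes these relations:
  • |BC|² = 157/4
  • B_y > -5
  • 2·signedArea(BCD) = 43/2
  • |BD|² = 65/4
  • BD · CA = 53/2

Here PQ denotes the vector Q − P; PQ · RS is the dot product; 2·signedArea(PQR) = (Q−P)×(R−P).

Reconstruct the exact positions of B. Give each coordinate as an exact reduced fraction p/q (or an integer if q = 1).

B = (-3/2, -4)

1. B_x = -3/2  [2·signedArea(BCD) = 43/2 ∩ BD · CA = 53/2]
2. B_y = -4  [2·signedArea(BCD) = 43/2 ∩ BD · CA = 53/2]
   → B = (-3/2, -4)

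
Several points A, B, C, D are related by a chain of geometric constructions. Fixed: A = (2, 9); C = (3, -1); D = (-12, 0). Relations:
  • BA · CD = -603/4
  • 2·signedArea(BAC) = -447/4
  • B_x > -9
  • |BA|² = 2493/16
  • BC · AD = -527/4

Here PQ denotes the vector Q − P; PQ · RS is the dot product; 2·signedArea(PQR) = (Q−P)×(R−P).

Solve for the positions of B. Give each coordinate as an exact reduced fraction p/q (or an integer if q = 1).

B = (-17/2, 9/4)

1. B_x = -17/2  [BC · AD = -527/4 ∩ 2·signedArea(BAC) = -447/4]
2. B_y = 9/4  [BC · AD = -527/4 ∩ 2·signedArea(BAC) = -447/4]
   → B = (-17/2, 9/4)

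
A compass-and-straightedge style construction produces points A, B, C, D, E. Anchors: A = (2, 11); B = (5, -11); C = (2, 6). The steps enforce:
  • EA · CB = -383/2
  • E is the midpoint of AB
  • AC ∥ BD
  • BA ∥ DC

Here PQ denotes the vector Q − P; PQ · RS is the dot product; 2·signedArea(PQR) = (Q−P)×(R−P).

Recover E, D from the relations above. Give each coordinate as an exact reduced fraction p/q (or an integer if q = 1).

D = (5, -16)
E = (7/2, 0)

1. E_x = 7/2  [E is the midpoint of AB]
2. E_y = 0  [E is the midpoint of AB]
   → E = (7/2, 0)
3. D_x = 5  [BA ∥ DC ∩ AC ∥ BD]
4. D_y = -16  [BA ∥ DC ∩ AC ∥ BD]
   → D = (5, -16)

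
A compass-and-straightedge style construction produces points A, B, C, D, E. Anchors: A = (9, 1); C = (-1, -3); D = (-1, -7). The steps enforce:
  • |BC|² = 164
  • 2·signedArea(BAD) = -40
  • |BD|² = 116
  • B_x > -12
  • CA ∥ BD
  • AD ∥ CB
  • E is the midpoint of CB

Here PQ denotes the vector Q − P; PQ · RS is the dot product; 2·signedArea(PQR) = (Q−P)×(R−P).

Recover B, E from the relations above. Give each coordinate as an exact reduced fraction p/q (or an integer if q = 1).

1. B_x = -11  [CA ∥ BD ∩ AD ∥ CB]
2. B_y = -11  [CA ∥ BD ∩ AD ∥ CB]
   → B = (-11, -11)
3. E_x = -6  [E is the midpoint of CB]
4. E_y = -7  [E is the midpoint of CB]
   → E = (-6, -7)

B = (-11, -11)
E = (-6, -7)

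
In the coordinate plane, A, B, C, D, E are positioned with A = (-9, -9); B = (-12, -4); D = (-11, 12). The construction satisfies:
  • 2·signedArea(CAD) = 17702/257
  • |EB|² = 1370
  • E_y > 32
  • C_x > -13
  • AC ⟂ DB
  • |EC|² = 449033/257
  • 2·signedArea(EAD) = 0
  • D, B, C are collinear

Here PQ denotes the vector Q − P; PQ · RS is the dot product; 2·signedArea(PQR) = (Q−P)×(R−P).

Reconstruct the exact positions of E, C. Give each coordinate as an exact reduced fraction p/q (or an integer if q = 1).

1. E_x = -13  [line -21·x + -2·y + -207 = 0 ∩ |EB|² = 1370]
2. E_y = 33  [line -21·x + -2·y + -207 = 0 ∩ |EB|² = 1370]
   → E = (-13, 33)
3. C_x = -3161/257  [D, B, C are collinear ∩ AC ⟂ DB]
4. C_y = -2260/257  [D, B, C are collinear ∩ AC ⟂ DB]
   → C = (-3161/257, -2260/257)

C = (-3161/257, -2260/257)
E = (-13, 33)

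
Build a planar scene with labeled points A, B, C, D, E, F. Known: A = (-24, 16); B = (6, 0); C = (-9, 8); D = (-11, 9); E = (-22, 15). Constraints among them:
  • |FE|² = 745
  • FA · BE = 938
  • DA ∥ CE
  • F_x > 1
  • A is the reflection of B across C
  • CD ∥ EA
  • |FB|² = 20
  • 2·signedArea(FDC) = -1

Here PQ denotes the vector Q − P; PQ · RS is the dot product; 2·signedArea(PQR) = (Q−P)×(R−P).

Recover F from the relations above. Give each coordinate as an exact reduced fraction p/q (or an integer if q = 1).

1. F_x = 2  [FA · BE = 938 ∩ 2·signedArea(FDC) = -1]
2. F_y = 2  [FA · BE = 938 ∩ 2·signedArea(FDC) = -1]
   → F = (2, 2)

F = (2, 2)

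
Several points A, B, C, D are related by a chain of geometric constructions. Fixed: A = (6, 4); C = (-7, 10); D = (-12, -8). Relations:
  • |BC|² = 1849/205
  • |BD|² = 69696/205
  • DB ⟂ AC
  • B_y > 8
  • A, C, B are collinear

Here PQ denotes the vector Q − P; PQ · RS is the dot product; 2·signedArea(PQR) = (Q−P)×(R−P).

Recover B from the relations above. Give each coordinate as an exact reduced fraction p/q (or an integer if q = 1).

B = (-876/205, 1792/205)

1. B_x = -876/205  [A, C, B are collinear ∩ DB ⟂ AC]
2. B_y = 1792/205  [A, C, B are collinear ∩ DB ⟂ AC]
   → B = (-876/205, 1792/205)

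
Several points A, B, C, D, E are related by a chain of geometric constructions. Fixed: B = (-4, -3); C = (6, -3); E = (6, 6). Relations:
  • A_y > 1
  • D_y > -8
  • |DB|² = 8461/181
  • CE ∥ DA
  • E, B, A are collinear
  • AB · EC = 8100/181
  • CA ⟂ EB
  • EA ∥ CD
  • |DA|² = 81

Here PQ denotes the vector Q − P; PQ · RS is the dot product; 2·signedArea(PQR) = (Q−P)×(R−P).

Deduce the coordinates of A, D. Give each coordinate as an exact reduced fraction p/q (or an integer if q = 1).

A = (276/181, 357/181)
D = (276/181, -1272/181)

1. A_x = 276/181  [E, B, A are collinear ∩ CA ⟂ EB]
2. A_y = 357/181  [E, B, A are collinear ∩ CA ⟂ EB]
   → A = (276/181, 357/181)
3. D_x = 276/181  [CE ∥ DA ∩ EA ∥ CD]
4. D_y = -1272/181  [CE ∥ DA ∩ EA ∥ CD]
   → D = (276/181, -1272/181)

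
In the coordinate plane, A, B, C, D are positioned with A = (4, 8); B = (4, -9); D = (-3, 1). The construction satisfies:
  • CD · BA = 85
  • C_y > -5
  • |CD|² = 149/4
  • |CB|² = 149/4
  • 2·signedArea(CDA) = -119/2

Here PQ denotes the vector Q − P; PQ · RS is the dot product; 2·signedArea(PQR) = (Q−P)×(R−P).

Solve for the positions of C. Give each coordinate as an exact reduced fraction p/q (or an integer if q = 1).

C = (1/2, -4)

1. C_x = 1/2  [2·signedArea(CDA) = -119/2 ∩ CD · BA = 85]
2. C_y = -4  [2·signedArea(CDA) = -119/2 ∩ CD · BA = 85]
   → C = (1/2, -4)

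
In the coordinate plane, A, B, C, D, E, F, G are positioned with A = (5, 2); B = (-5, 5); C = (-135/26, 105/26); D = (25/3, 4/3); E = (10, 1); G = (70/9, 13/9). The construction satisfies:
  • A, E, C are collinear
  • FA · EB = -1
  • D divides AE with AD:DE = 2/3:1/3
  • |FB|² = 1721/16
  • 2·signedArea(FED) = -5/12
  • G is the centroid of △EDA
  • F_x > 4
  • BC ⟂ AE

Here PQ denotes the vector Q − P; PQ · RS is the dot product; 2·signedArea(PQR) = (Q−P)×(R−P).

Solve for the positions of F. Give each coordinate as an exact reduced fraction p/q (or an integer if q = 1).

F = (5, 9/4)

1. F_x = 5  [FA · EB = -1 ∩ 2·signedArea(FED) = -5/12]
2. F_y = 9/4  [FA · EB = -1 ∩ 2·signedArea(FED) = -5/12]
   → F = (5, 9/4)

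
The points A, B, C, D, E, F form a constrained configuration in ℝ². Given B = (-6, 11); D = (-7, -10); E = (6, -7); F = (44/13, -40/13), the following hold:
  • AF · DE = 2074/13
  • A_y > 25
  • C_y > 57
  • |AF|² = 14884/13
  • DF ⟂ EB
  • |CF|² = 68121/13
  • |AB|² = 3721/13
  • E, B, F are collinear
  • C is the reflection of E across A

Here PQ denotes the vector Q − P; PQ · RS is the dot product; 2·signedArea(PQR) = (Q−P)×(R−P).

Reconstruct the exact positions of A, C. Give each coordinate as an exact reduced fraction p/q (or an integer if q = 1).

1. A_x = -200/13  [line -13·x + -3·y + -1622/13 = 0 ∩ |AF|² = 14884/13]
2. A_y = 326/13  [line -13·x + -3·y + -1622/13 = 0 ∩ |AF|² = 14884/13]
   → A = (-200/13, 326/13)
3. C_x = -478/13  [C is the reflection of E across A]
4. C_y = 743/13  [C is the reflection of E across A]
   → C = (-478/13, 743/13)

A = (-200/13, 326/13)
C = (-478/13, 743/13)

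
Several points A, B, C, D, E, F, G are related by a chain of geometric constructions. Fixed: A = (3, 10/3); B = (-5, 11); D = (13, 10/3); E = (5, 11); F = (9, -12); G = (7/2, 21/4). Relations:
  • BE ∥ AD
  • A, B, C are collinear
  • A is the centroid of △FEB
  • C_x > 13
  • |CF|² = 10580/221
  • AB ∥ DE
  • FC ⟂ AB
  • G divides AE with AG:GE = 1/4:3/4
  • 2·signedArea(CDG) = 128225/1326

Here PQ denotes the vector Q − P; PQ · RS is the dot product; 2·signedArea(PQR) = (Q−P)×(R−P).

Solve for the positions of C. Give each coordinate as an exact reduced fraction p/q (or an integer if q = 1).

1. C_x = 3047/221  [A, B, C are collinear ∩ FC ⟂ AB]
2. C_y = -1548/221  [A, B, C are collinear ∩ FC ⟂ AB]
   → C = (3047/221, -1548/221)

C = (3047/221, -1548/221)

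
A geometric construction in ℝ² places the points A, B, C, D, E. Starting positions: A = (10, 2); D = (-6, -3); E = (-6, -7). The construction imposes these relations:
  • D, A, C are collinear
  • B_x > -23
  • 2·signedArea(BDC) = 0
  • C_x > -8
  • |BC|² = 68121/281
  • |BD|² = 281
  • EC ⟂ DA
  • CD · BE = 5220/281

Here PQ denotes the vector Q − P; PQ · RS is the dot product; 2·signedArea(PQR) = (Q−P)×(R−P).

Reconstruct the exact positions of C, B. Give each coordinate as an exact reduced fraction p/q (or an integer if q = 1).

1. C_x = -2006/281  [D, A, C are collinear ∩ EC ⟂ DA]
2. C_y = -943/281  [D, A, C are collinear ∩ EC ⟂ DA]
   → C = (-2006/281, -943/281)
3. B_x = -22  [2·signedArea(BDC) = 0 ∩ CD · BE = 5220/281]
4. B_y = -8  [2·signedArea(BDC) = 0 ∩ CD · BE = 5220/281]
   → B = (-22, -8)

B = (-22, -8)
C = (-2006/281, -943/281)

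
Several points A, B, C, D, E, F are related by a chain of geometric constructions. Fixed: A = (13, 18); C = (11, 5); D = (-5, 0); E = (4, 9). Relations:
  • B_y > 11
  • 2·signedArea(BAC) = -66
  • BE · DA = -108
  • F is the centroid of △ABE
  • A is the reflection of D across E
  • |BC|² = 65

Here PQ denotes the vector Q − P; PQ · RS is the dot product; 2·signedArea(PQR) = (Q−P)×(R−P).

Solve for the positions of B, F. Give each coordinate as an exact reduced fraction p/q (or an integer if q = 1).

1. B_x = 7  [2·signedArea(BAC) = -66 ∩ BE · DA = -108]
2. B_y = 12  [2·signedArea(BAC) = -66 ∩ BE · DA = -108]
   → B = (7, 12)
3. F_x = 8  [F is the centroid of △ABE]
4. F_y = 13  [F is the centroid of △ABE]
   → F = (8, 13)

B = (7, 12)
F = (8, 13)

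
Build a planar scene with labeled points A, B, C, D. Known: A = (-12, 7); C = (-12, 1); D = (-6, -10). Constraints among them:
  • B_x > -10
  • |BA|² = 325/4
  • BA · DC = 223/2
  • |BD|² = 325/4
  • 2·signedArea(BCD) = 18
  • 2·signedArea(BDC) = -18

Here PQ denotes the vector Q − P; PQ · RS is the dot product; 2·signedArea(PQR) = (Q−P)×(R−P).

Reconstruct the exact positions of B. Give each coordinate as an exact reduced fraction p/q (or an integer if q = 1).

B = (-9, -3/2)

1. B_x = -9  [2·signedArea(BDC) = -18 ∩ BA · DC = 223/2]
2. B_y = -3/2  [2·signedArea(BDC) = -18 ∩ BA · DC = 223/2]
   → B = (-9, -3/2)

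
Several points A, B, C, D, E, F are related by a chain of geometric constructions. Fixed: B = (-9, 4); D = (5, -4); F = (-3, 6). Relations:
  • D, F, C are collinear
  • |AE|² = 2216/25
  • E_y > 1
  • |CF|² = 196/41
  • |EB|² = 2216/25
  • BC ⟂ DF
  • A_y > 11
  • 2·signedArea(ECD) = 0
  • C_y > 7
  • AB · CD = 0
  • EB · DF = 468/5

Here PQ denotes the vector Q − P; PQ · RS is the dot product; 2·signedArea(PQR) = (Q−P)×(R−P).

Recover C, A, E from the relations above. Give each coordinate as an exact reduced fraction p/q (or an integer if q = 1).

A = (11/41, 468/41)
C = (-179/41, 316/41)
E = (1/5, 2)

1. C_x = -179/41  [D, F, C are collinear ∩ BC ⟂ DF]
2. C_y = 316/41  [D, F, C are collinear ∩ BC ⟂ DF]
   → C = (-179/41, 316/41)
3. E_x = 1/5  [2·signedArea(ECD) = 0 ∩ EB · DF = 468/5]
4. E_y = 2  [2·signedArea(ECD) = 0 ∩ EB · DF = 468/5]
   → E = (1/5, 2)
5. A_x = 11/41  [line -384/41·x + 480/41·y + -5376/41 = 0 ∩ |AE|² = 2216/25]
6. A_y = 468/41  [line -384/41·x + 480/41·y + -5376/41 = 0 ∩ |AE|² = 2216/25]
   → A = (11/41, 468/41)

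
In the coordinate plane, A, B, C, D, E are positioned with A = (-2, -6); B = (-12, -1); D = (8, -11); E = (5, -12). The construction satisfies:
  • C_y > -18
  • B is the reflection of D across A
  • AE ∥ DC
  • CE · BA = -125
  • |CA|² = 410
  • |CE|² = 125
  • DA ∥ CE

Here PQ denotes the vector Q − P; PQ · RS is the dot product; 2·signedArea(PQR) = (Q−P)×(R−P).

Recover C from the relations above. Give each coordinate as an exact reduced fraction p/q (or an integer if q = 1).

1. C_x = 15  [DA ∥ CE ∩ AE ∥ DC]
2. C_y = -17  [DA ∥ CE ∩ AE ∥ DC]
   → C = (15, -17)

C = (15, -17)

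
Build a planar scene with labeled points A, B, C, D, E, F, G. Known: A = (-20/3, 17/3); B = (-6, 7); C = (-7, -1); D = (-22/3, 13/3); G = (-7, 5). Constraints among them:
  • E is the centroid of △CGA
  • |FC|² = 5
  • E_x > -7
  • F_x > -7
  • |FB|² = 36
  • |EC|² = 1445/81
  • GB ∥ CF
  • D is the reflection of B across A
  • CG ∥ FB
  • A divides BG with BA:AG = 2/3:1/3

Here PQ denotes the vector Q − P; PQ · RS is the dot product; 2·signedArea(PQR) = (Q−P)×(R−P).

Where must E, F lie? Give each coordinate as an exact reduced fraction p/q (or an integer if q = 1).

E = (-62/9, 29/9)
F = (-6, 1)

1. E_x = -62/9  [E is the centroid of △CGA]
2. E_y = 29/9  [E is the centroid of △CGA]
   → E = (-62/9, 29/9)
3. F_x = -6  [CG ∥ FB ∩ GB ∥ CF]
4. F_y = 1  [CG ∥ FB ∩ GB ∥ CF]
   → F = (-6, 1)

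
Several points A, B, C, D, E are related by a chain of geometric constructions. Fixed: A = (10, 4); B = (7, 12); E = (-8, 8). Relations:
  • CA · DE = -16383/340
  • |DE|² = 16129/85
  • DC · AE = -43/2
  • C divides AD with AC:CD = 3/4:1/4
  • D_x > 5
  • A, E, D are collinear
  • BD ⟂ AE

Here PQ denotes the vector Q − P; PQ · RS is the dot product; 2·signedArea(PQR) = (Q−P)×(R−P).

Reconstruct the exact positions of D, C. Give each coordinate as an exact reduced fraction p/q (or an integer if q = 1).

1. D_x = 463/85  [A, E, D are collinear ∩ BD ⟂ AE]
2. D_y = 426/85  [A, E, D are collinear ∩ BD ⟂ AE]
   → D = (463/85, 426/85)
3. C_x = 2239/340  [C divides AD with AC:CD = 3/4:1/4]
4. C_y = 809/170  [C divides AD with AC:CD = 3/4:1/4]
   → C = (2239/340, 809/170)

C = (2239/340, 809/170)
D = (463/85, 426/85)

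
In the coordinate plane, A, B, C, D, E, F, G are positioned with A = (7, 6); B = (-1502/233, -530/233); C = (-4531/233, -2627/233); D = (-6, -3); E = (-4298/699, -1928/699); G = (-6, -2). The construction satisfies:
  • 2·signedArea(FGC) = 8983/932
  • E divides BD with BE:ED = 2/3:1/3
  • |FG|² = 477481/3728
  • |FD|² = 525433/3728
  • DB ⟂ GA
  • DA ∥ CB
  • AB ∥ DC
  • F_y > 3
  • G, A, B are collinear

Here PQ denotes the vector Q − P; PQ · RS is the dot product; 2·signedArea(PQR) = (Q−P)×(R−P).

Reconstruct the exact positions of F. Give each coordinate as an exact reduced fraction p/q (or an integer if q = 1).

1. F_x = 3391/932  [line 2161/233·x + -3133/233·y + 17817/932 = 0 ∩ |FG|² = 477481/3728]
2. F_y = 916/233  [line 2161/233·x + -3133/233·y + 17817/932 = 0 ∩ |FG|² = 477481/3728]
   → F = (3391/932, 916/233)

F = (3391/932, 916/233)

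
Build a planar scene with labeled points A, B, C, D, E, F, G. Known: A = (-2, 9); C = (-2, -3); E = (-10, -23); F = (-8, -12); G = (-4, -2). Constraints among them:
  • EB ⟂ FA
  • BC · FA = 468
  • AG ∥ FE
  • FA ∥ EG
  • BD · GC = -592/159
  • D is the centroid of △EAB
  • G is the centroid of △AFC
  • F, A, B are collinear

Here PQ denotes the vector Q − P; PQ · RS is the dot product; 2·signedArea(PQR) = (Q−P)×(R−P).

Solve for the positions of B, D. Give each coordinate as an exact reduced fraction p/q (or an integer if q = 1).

B = (-586/53, -1203/53)
D = (-1222/159, -1945/159)

1. B_x = -586/53  [F, A, B are collinear ∩ EB ⟂ FA]
2. B_y = -1203/53  [F, A, B are collinear ∩ EB ⟂ FA]
   → B = (-586/53, -1203/53)
3. D_x = -1222/159  [D is the centroid of △EAB]
4. D_y = -1945/159  [D is the centroid of △EAB]
   → D = (-1222/159, -1945/159)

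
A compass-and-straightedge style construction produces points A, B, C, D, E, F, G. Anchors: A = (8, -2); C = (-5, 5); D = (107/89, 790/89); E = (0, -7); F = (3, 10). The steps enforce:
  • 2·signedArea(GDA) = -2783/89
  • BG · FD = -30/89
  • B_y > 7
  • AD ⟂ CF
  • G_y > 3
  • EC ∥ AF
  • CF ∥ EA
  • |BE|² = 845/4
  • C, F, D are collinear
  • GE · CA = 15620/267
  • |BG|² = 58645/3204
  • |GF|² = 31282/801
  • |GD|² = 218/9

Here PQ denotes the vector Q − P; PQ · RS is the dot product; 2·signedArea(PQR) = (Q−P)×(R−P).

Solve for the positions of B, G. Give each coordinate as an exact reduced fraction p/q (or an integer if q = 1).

1. G_x = 374/267  [2·signedArea(GDA) = -2783/89 ∩ GE · CA = 15620/267]
2. G_y = 1057/267  [2·signedArea(GDA) = -2783/89 ∩ GE · CA = 15620/267]
   → G = (374/267, 1057/267)
3. B_x = -1  [line 160/89·x + 100/89·y + -590/89 = 0 ∩ |BG|² = 58645/3204]
4. B_y = 15/2  [line 160/89·x + 100/89·y + -590/89 = 0 ∩ |BG|² = 58645/3204]
   → B = (-1, 15/2)

B = (-1, 15/2)
G = (374/267, 1057/267)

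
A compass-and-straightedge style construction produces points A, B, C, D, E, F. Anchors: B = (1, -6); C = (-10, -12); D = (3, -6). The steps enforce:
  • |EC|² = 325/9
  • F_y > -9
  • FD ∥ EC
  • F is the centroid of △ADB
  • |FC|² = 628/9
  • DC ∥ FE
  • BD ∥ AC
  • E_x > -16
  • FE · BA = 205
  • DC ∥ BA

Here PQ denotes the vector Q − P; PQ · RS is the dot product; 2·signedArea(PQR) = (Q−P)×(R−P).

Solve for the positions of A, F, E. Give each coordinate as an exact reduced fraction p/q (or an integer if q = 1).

1. A_x = -12  [BD ∥ AC ∩ DC ∥ BA]
2. A_y = -12  [BD ∥ AC ∩ DC ∥ BA]
   → A = (-12, -12)
3. F_x = -8/3  [F is the centroid of △ADB]
4. F_y = -8  [F is the centroid of △ADB]
   → F = (-8/3, -8)
5. E_x = -47/3  [FD ∥ EC ∩ DC ∥ FE]
6. E_y = -14  [FD ∥ EC ∩ DC ∥ FE]
   → E = (-47/3, -14)

A = (-12, -12)
E = (-47/3, -14)
F = (-8/3, -8)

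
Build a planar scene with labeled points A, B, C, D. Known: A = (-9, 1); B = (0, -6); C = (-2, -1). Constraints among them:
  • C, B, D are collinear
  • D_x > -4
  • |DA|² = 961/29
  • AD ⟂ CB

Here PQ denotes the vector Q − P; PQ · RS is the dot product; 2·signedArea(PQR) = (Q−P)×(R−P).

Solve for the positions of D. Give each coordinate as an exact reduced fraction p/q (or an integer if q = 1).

D = (-106/29, 91/29)

1. D_x = -106/29  [C, B, D are collinear ∩ AD ⟂ CB]
2. D_y = 91/29  [C, B, D are collinear ∩ AD ⟂ CB]
   → D = (-106/29, 91/29)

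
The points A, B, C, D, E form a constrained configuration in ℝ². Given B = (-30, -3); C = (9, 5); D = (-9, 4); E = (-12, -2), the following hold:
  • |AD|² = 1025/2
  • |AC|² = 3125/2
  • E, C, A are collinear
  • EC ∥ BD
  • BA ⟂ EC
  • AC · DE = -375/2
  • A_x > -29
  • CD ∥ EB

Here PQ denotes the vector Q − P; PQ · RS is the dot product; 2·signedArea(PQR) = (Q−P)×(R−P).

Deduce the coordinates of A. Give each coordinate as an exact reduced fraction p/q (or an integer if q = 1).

1. A_x = -57/2  [E, C, A are collinear ∩ BA ⟂ EC]
2. A_y = -15/2  [E, C, A are collinear ∩ BA ⟂ EC]
   → A = (-57/2, -15/2)

A = (-57/2, -15/2)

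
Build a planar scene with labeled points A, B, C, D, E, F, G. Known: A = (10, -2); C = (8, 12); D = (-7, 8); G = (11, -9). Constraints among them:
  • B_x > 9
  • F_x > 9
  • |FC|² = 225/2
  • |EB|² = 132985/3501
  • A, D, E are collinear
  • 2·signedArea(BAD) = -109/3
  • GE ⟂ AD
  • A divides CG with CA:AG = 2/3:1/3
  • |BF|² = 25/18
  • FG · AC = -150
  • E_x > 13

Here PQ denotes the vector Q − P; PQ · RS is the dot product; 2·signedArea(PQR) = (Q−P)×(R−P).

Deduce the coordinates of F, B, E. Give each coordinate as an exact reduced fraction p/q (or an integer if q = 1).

1. F_x = 19/2  [line 2·x + -14·y + 2 = 0 ∩ |FC|² = 225/2]
2. F_y = 3/2  [line 2·x + -14·y + 2 = 0 ∩ |FC|² = 225/2]
   → F = (19/2, 3/2)
3. B_x = 29/3  [line -10·x + -17·y + 307/3 = 0 ∩ |BF|² = 25/18]
4. B_y = 1/3  [line -10·x + -17·y + 307/3 = 0 ∩ |BF|² = 25/18]
   → B = (29/3, 1/3)
5. E_x = 5369/389  [A, D, E are collinear ∩ GE ⟂ AD]
6. E_y = -1648/389  [A, D, E are collinear ∩ GE ⟂ AD]
   → E = (5369/389, -1648/389)

B = (29/3, 1/3)
E = (5369/389, -1648/389)
F = (19/2, 3/2)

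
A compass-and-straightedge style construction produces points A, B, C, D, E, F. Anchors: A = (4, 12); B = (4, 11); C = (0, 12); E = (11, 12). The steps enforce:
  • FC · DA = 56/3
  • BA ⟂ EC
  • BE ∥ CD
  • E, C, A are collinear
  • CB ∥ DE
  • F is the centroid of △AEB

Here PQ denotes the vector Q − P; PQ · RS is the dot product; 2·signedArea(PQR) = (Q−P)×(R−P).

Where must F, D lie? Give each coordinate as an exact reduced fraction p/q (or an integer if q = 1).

D = (7, 13)
F = (19/3, 35/3)

1. F_x = 19/3  [F is the centroid of △AEB]
2. F_y = 35/3  [F is the centroid of △AEB]
   → F = (19/3, 35/3)
3. D_x = 7  [CB ∥ DE ∩ BE ∥ CD]
4. D_y = 13  [CB ∥ DE ∩ BE ∥ CD]
   → D = (7, 13)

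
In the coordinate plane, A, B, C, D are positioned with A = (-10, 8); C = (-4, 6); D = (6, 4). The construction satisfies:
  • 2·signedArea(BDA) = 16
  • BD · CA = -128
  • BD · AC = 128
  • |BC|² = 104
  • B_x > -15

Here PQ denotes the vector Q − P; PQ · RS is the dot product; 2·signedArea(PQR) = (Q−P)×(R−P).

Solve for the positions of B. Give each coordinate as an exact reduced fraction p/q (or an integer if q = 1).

B = (-14, 8)

1. B_x = -14  [BD · AC = 128 ∩ 2·signedArea(BDA) = 16]
2. B_y = 8  [BD · AC = 128 ∩ 2·signedArea(BDA) = 16]
   → B = (-14, 8)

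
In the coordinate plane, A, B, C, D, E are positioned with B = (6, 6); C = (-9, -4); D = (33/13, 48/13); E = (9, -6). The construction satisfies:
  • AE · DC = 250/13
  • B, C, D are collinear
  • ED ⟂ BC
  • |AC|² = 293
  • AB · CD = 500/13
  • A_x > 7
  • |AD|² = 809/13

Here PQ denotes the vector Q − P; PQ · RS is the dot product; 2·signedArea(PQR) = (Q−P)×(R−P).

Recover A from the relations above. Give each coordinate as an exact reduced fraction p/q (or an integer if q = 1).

A = (8, -2)

1. A_x = 8  [line 150/13·x + 100/13·y + -1000/13 = 0 ∩ |AD|² = 809/13]
2. A_y = -2  [line 150/13·x + 100/13·y + -1000/13 = 0 ∩ |AD|² = 809/13]
   → A = (8, -2)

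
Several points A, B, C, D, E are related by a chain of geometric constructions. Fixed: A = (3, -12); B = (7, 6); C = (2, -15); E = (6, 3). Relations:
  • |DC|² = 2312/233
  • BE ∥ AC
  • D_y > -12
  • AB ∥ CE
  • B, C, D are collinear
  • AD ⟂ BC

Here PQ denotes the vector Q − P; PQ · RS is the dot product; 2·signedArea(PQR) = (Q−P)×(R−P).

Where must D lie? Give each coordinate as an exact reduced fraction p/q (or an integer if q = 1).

1. D_x = 636/233  [B, C, D are collinear ∩ AD ⟂ BC]
2. D_y = -2781/233  [B, C, D are collinear ∩ AD ⟂ BC]
   → D = (636/233, -2781/233)

D = (636/233, -2781/233)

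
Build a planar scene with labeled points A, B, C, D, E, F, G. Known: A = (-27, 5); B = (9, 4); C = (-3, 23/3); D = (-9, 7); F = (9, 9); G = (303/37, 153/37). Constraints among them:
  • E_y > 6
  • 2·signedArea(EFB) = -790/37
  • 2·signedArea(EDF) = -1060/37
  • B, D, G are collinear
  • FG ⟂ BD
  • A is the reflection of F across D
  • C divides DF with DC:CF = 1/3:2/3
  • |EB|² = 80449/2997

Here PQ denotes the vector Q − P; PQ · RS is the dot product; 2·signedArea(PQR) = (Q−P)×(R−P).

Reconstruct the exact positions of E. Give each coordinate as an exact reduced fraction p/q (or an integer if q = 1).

E = (175/37, 2309/333)

1. E_x = 175/37  [2·signedArea(EDF) = -1060/37 ∩ 2·signedArea(EFB) = -790/37]
2. E_y = 2309/333  [2·signedArea(EDF) = -1060/37 ∩ 2·signedArea(EFB) = -790/37]
   → E = (175/37, 2309/333)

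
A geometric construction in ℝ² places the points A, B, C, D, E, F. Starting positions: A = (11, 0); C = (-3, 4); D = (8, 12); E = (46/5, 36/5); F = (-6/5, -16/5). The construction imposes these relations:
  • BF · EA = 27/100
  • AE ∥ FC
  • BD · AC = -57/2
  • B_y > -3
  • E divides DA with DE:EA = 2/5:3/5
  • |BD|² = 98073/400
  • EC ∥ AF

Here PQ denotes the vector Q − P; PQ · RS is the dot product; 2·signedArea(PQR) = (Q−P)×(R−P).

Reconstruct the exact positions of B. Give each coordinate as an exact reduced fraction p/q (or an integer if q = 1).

B = (37/20, -12/5)

1. B_x = 37/20  [BD · AC = -57/2 ∩ BF · EA = 27/100]
2. B_y = -12/5  [BD · AC = -57/2 ∩ BF · EA = 27/100]
   → B = (37/20, -12/5)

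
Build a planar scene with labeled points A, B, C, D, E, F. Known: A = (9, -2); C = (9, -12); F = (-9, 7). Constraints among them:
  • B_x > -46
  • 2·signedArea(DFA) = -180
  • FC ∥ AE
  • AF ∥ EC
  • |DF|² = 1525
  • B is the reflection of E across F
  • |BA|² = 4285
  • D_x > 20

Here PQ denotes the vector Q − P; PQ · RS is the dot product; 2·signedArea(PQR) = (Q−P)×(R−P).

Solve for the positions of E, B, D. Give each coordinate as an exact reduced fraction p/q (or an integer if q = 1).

1. E_x = 27  [AF ∥ EC ∩ FC ∥ AE]
2. E_y = -21  [AF ∥ EC ∩ FC ∥ AE]
   → E = (27, -21)
3. B_x = -45  [B is the reflection of E across F]
4. B_y = 35  [B is the reflection of E across F]
   → B = (-45, 35)
5. D_x = 21  [line 9·x + 18·y + 135 = 0 ∩ |DF|² = 1525]
6. D_y = -18  [line 9·x + 18·y + 135 = 0 ∩ |DF|² = 1525]
   → D = (21, -18)

B = (-45, 35)
D = (21, -18)
E = (27, -21)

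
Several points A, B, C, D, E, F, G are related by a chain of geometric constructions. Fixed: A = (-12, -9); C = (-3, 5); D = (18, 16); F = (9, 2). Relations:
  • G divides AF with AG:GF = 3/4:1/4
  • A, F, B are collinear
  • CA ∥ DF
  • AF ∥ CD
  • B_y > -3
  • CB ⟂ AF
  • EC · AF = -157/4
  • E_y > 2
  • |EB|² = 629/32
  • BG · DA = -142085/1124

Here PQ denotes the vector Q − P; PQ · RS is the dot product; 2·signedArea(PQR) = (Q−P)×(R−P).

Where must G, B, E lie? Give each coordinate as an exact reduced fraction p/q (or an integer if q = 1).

1. G_x = 15/4  [G divides AF with AG:GF = 3/4:1/4]
2. G_y = -3/4  [G divides AF with AG:GF = 3/4:1/4]
   → G = (15/4, -3/4)
3. B_x = 459/562  [A, F, B are collinear ∩ CB ⟂ AF]
4. B_y = -1285/562  [A, F, B are collinear ∩ CB ⟂ AF]
   → B = (459/562, -1285/562)
5. E_x = 3/8  [line -21·x + -11·y + 125/4 = 0 ∩ |EB|² = 629/32]
6. E_y = 17/8  [line -21·x + -11·y + 125/4 = 0 ∩ |EB|² = 629/32]
   → E = (3/8, 17/8)

B = (459/562, -1285/562)
E = (3/8, 17/8)
G = (15/4, -3/4)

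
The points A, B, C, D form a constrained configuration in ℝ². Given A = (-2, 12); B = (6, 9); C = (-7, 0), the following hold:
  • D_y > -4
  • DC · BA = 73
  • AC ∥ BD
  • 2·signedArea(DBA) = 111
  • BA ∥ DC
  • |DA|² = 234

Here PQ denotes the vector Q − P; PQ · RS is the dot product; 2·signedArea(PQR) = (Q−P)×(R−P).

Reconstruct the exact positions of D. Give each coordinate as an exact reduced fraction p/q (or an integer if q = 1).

D = (1, -3)

1. D_x = 1  [BA ∥ DC ∩ AC ∥ BD]
2. D_y = -3  [BA ∥ DC ∩ AC ∥ BD]
   → D = (1, -3)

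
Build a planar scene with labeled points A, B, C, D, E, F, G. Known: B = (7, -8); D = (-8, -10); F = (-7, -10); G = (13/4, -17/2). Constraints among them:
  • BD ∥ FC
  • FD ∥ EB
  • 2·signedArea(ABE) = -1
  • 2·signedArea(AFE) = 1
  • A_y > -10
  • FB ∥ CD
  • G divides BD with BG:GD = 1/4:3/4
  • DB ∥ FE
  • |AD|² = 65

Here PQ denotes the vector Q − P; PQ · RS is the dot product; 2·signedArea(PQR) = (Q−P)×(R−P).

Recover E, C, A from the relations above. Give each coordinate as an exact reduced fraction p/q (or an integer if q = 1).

1. E_x = 8  [FD ∥ EB ∩ DB ∥ FE]
2. E_y = -8  [FD ∥ EB ∩ DB ∥ FE]
   → E = (8, -8)
3. C_x = -22  [FB ∥ CD ∩ BD ∥ FC]
4. C_y = -12  [FB ∥ CD ∩ BD ∥ FC]
   → C = (-22, -12)
5. A_x = 0  [2·signedArea(AFE) = 1 ∩ 2·signedArea(ABE) = -1]
6. A_y = -9  [2·signedArea(AFE) = 1 ∩ 2·signedArea(ABE) = -1]
   → A = (0, -9)

A = (0, -9)
C = (-22, -12)
E = (8, -8)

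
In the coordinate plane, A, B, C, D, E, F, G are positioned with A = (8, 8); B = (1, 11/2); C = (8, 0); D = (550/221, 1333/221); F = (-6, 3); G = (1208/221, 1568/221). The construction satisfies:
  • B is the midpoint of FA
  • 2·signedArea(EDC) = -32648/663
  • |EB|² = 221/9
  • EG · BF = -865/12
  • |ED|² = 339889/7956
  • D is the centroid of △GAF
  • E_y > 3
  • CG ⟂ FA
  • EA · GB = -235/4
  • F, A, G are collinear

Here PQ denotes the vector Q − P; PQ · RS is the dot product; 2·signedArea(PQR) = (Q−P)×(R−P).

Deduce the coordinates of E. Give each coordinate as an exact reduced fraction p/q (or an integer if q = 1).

1. E_x = -11/3  [EG · BF = -865/12 ∩ 2·signedArea(EDC) = -32648/663]
2. E_y = 23/6  [EG · BF = -865/12 ∩ 2·signedArea(EDC) = -32648/663]
   → E = (-11/3, 23/6)

E = (-11/3, 23/6)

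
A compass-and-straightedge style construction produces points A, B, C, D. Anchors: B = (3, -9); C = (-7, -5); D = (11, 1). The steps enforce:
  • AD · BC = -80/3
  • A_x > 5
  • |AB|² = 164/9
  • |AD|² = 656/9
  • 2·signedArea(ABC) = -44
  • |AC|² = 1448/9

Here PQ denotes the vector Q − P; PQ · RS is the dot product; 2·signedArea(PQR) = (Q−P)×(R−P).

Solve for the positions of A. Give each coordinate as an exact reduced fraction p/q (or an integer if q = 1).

1. A_x = 17/3  [AD · BC = -80/3 ∩ 2·signedArea(ABC) = -44]
2. A_y = -17/3  [AD · BC = -80/3 ∩ 2·signedArea(ABC) = -44]
   → A = (17/3, -17/3)

A = (17/3, -17/3)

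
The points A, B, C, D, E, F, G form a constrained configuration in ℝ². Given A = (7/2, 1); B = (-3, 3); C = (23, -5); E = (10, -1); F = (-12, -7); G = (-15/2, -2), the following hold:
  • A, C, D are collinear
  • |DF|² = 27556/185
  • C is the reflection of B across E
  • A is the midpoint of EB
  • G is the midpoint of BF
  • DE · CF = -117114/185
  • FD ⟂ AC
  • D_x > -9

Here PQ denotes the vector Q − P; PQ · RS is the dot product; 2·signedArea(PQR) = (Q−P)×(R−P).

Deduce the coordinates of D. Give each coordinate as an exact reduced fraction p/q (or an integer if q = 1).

D = (-1556/185, 863/185)

1. D_x = -1556/185  [A, C, D are collinear ∩ FD ⟂ AC]
2. D_y = 863/185  [A, C, D are collinear ∩ FD ⟂ AC]
   → D = (-1556/185, 863/185)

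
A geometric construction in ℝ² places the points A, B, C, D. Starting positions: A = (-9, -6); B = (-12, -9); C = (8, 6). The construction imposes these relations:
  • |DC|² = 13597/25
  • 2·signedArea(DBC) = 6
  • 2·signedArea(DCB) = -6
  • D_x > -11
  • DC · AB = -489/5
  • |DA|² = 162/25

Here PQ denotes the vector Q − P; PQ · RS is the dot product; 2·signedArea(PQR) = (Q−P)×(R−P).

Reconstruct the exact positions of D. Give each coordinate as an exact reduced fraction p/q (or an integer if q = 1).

1. D_x = -54/5  [2·signedArea(DBC) = 6 ∩ DC · AB = -489/5]
2. D_y = -39/5  [2·signedArea(DBC) = 6 ∩ DC · AB = -489/5]
   → D = (-54/5, -39/5)

D = (-54/5, -39/5)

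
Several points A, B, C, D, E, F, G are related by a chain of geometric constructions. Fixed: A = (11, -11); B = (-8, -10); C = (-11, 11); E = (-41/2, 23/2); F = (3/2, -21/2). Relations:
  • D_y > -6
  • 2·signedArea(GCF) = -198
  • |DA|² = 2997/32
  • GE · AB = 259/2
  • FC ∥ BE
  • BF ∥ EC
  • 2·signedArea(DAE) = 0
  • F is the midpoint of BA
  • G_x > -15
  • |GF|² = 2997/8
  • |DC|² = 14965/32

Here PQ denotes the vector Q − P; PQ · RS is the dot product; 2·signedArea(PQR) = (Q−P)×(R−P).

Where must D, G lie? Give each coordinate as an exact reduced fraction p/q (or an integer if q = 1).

D = (25/8, -43/8)
G = (-57/4, 3/4)

1. D_x = 25/8  [line -45/2·x + -63/2·y + -99 = 0 ∩ |DA|² = 2997/32]
2. D_y = -43/8  [line -45/2·x + -63/2·y + -99 = 0 ∩ |DA|² = 2997/32]
   → D = (25/8, -43/8)
3. G_x = -57/4  [2·signedArea(GCF) = -198 ∩ GE · AB = 259/2]
4. G_y = 3/4  [2·signedArea(GCF) = -198 ∩ GE · AB = 259/2]
   → G = (-57/4, 3/4)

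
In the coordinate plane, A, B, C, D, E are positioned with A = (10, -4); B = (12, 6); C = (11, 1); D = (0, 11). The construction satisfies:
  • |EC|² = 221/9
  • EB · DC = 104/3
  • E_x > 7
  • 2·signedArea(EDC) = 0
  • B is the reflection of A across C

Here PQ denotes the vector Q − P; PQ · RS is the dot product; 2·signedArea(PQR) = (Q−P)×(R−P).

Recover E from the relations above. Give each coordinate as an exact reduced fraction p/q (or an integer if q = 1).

1. E_x = 22/3  [2·signedArea(EDC) = 0 ∩ EB · DC = 104/3]
2. E_y = 13/3  [2·signedArea(EDC) = 0 ∩ EB · DC = 104/3]
   → E = (22/3, 13/3)

E = (22/3, 13/3)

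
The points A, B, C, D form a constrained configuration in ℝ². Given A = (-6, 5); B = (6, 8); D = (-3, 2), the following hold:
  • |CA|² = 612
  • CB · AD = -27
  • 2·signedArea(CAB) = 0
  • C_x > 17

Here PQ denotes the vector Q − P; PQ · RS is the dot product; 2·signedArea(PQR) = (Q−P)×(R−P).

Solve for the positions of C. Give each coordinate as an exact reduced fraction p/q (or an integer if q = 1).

1. C_x = 18  [2·signedArea(CAB) = 0 ∩ CB · AD = -27]
2. C_y = 11  [2·signedArea(CAB) = 0 ∩ CB · AD = -27]
   → C = (18, 11)

C = (18, 11)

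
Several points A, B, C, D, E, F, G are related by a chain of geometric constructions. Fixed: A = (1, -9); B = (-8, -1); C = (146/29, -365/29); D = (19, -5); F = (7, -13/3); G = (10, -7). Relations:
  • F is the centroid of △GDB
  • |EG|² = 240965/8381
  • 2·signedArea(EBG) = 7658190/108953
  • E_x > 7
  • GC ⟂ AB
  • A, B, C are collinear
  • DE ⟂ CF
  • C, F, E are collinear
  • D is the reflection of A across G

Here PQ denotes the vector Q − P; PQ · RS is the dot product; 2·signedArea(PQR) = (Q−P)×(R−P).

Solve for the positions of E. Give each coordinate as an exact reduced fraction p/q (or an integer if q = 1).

E = (816479/108953, -246199/108953)

1. E_x = 816479/108953  [C, F, E are collinear ∩ DE ⟂ CF]
2. E_y = -246199/108953  [C, F, E are collinear ∩ DE ⟂ CF]
   → E = (816479/108953, -246199/108953)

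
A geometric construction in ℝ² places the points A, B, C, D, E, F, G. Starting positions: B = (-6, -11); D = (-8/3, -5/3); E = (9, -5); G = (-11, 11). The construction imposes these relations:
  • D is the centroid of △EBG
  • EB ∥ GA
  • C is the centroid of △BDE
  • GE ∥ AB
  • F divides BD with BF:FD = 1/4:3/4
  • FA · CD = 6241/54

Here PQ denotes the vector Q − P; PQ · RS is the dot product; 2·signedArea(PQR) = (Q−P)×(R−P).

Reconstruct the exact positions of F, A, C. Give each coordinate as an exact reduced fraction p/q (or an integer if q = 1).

1. F_x = -31/6  [F divides BD with BF:FD = 1/4:3/4]
2. F_y = -26/3  [F divides BD with BF:FD = 1/4:3/4]
   → F = (-31/6, -26/3)
3. A_x = -26  [GE ∥ AB ∩ EB ∥ GA]
4. A_y = 5  [GE ∥ AB ∩ EB ∥ GA]
   → A = (-26, 5)
5. C_x = 1/9  [C is the centroid of △BDE]
6. C_y = -53/9  [C is the centroid of △BDE]
   → C = (1/9, -53/9)

A = (-26, 5)
C = (1/9, -53/9)
F = (-31/6, -26/3)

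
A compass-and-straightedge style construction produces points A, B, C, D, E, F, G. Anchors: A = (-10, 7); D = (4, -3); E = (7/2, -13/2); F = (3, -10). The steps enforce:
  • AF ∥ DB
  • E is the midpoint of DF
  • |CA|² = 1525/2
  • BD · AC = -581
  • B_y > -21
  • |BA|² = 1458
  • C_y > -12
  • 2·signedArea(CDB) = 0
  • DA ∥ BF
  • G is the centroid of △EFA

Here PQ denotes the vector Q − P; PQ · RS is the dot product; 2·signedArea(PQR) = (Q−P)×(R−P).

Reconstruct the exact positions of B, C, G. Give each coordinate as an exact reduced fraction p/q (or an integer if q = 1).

1. B_x = 17  [DA ∥ BF ∩ AF ∥ DB]
2. B_y = -20  [DA ∥ BF ∩ AF ∥ DB]
   → B = (17, -20)
3. C_x = 21/2  [2·signedArea(CDB) = 0 ∩ BD · AC = -581]
4. C_y = -23/2  [2·signedArea(CDB) = 0 ∩ BD · AC = -581]
   → C = (21/2, -23/2)
5. G_x = -7/6  [G is the centroid of △EFA]
6. G_y = -19/6  [G is the centroid of △EFA]
   → G = (-7/6, -19/6)

B = (17, -20)
C = (21/2, -23/2)
G = (-7/6, -19/6)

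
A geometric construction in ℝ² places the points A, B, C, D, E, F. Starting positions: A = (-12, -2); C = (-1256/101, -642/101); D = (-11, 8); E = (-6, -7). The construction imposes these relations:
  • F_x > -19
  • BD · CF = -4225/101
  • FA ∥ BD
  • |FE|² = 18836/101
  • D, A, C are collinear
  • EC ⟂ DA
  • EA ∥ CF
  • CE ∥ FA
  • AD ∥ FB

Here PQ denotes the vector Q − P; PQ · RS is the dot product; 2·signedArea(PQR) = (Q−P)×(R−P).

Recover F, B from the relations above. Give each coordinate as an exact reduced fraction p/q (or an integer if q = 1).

1. F_x = -1862/101  [CE ∥ FA ∩ EA ∥ CF]
2. F_y = -137/101  [CE ∥ FA ∩ EA ∥ CF]
   → F = (-1862/101, -137/101)
3. B_x = -1761/101  [FA ∥ BD ∩ AD ∥ FB]
4. B_y = 873/101  [FA ∥ BD ∩ AD ∥ FB]
   → B = (-1761/101, 873/101)

B = (-1761/101, 873/101)
F = (-1862/101, -137/101)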